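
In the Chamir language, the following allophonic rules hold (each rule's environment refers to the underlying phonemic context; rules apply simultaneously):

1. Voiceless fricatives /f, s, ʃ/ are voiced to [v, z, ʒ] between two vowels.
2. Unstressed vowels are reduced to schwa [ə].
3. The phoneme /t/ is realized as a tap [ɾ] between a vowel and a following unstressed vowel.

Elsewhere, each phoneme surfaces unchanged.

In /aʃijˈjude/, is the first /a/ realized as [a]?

No

/a/ meets the environment for rule 2 (in an unstressed syllable) → [ə].
The actual realization is [ə], not [a].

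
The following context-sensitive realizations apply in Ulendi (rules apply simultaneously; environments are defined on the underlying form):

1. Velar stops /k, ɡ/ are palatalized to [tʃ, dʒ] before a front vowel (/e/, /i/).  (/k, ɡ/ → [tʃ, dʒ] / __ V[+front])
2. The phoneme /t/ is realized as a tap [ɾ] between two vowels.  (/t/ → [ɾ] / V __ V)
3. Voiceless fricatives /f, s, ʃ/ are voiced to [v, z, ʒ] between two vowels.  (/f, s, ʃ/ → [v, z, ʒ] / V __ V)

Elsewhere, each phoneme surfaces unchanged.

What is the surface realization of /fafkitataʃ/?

[faftʃiɾaɾaʃ]

/f/ (word-initial): rule 3 targets it, but not between two vowels → unchanged [f].
/a/ — not in any rule's target class → [a].
/f/ — between /a/ and /k/; rule 3 does not apply here → [f].
/k/ meets the environment for rule 1 (before a front vowel) → [tʃ].
/i/ (between /k/ and /t/): no rule targets it → [i].
Rule 2 applies to /t/ (between /i/ and /a/: between two vowels) → [ɾ].
/a/ — not in any rule's target class → [a].
/t/ (between /a/ and /a/): between two vowels, so rule 2 applies → [ɾ].
/a/ (between /t/ and /ʃ/): no rule targets it → [a].
/ʃ/ (word-final) fails the environment for rule 3, so it stays [ʃ].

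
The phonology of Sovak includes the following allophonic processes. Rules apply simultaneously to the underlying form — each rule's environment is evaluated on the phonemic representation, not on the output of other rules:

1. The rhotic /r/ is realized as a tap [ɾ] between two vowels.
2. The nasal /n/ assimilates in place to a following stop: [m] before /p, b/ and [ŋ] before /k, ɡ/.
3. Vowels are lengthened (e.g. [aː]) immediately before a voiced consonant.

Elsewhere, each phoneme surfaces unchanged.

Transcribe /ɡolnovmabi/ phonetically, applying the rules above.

/ɡ/ (word-initial) is unaffected → [ɡ].
/o/ (between /ɡ/ and /l/) occurs before a voiced consonant → [oː] by rule 3.
/l/ — not in any rule's target class → [l].
/n/ — between /l/ and /o/; rule 2 does not apply here → [n].
/o/ (between /n/ and /v/) occurs before a voiced consonant → [oː] by rule 3.
/v/ stays [v].
/m/ — not in any rule's target class → [m].
/a/ — between /m/ and /b/, before a voiced consonant — surfaces as [aː] (rule 3).
/b/ (between /a/ and /i/) is unaffected → [b].
/i/ — word-final; rule 3 does not apply here → [i].

[ɡoːlnoːvmaːbi]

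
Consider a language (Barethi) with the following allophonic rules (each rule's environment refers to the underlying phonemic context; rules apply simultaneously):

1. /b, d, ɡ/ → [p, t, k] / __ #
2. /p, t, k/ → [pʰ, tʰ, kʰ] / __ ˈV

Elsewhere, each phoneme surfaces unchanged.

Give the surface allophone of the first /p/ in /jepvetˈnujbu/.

[p]

/p/ (between /e/ and /v/) is in the target of rule 2 but the environment (immediately before a stressed vowel) is not met → [p].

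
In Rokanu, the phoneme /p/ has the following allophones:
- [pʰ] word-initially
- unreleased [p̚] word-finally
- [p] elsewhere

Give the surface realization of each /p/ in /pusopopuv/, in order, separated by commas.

Occurrence 1 (position 1): word-initially → [pʰ].
Occurrence 2 (position 5): no conditioning environment matches → elsewhere allophone [p].
Occurrence 3 (position 7): no conditioning environment matches → elsewhere allophone [p].

[pʰ], [p], [p]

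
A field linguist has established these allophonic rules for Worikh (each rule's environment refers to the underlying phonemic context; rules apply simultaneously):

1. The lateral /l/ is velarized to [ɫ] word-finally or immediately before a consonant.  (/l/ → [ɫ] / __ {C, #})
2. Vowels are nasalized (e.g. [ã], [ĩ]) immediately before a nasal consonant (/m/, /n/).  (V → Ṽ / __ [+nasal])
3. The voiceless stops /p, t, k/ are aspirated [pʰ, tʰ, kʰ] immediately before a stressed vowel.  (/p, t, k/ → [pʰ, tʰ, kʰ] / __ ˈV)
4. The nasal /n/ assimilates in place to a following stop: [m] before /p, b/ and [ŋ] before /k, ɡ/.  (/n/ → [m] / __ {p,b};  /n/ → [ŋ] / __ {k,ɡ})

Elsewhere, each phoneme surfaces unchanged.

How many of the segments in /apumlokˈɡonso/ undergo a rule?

2

Segments that undergo a rule: /u/ → [ũ] (rule 2); /o/ → [õ] (rule 2).
All other segments surface unchanged.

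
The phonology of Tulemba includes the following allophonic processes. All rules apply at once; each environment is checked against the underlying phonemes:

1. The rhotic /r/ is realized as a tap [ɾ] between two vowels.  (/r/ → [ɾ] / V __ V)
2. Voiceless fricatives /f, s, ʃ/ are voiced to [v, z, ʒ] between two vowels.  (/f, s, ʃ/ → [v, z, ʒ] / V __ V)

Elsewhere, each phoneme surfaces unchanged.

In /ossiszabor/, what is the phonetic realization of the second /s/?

/s/ (between /s/ and /i/) is in the target of rule 2 but the environment (between two vowels) is not met → [s].

[s]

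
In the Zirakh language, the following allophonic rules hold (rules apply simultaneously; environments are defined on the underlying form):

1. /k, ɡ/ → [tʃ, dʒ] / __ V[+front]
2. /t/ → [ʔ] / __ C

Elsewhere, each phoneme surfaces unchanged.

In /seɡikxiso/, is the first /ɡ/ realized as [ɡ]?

No

/ɡ/ (between /e/ and /i/) occurs before a front vowel → [dʒ] by rule 1.
The actual realization is [dʒ], not [ɡ].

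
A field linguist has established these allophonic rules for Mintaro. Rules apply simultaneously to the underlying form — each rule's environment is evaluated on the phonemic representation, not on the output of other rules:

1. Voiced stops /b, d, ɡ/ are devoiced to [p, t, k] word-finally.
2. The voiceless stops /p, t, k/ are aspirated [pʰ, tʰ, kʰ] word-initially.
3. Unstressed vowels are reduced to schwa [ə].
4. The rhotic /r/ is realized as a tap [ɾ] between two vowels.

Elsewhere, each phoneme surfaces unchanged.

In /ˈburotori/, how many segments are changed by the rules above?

Segments that undergo a rule: /r/ → [ɾ] (rule 4); /o/ → [ə] (rule 3); /o/ → [ə] (rule 3); /r/ → [ɾ] (rule 4); /i/ → [ə] (rule 3).
All other segments surface unchanged.

5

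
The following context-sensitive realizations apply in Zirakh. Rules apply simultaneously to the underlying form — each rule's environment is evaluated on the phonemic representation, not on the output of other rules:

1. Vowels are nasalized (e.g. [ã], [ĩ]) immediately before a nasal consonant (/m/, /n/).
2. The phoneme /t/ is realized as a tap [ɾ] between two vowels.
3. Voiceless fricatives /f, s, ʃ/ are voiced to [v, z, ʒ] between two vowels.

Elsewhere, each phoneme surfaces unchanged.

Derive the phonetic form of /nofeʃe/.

/n/ (word-initial): no rule targets it → [n].
/o/ — between /n/ and /f/; rule 1 does not apply here → [o].
/f/ (between /o/ and /e/) occurs between two vowels → [v] by rule 3.
/e/ — between /f/ and /ʃ/; rule 1 does not apply here → [e].
Rule 3 applies to /ʃ/ (between /e/ and /e/: between two vowels) → [ʒ].
/e/ (word-final) fails the environment for rule 1, so it stays [e].

[noveʒe]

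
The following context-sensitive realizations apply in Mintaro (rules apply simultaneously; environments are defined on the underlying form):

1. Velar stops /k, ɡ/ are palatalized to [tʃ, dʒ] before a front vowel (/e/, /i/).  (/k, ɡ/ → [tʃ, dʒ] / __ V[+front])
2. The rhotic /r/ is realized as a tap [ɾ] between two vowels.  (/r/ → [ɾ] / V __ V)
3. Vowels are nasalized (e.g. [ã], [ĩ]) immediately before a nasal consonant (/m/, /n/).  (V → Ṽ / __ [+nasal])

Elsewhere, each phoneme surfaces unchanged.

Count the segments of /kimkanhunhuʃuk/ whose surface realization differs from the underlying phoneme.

4

Segments that undergo a rule: /k/ → [tʃ] (rule 1); /i/ → [ĩ] (rule 3); /a/ → [ã] (rule 3); /u/ → [ũ] (rule 3).
All other segments surface unchanged.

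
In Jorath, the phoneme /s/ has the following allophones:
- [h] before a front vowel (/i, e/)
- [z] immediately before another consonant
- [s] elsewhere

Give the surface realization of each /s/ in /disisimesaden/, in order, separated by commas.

Occurrence 1 (position 3): before a front vowel (/i, e/) → [h].
Occurrence 2 (position 5): before a front vowel (/i, e/) → [h].
Occurrence 3 (position 9): no conditioning environment matches → elsewhere allophone [s].

[h], [h], [s]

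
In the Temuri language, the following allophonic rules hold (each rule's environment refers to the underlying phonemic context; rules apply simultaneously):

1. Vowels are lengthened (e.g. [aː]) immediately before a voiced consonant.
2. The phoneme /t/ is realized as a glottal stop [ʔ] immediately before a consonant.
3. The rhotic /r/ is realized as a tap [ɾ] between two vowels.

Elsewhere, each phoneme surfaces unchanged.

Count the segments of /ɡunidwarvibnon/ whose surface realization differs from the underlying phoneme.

Segments that undergo a rule: /u/ → [uː] (rule 1); /i/ → [iː] (rule 1); /a/ → [aː] (rule 1); /i/ → [iː] (rule 1); /o/ → [oː] (rule 1).
All other segments surface unchanged.

5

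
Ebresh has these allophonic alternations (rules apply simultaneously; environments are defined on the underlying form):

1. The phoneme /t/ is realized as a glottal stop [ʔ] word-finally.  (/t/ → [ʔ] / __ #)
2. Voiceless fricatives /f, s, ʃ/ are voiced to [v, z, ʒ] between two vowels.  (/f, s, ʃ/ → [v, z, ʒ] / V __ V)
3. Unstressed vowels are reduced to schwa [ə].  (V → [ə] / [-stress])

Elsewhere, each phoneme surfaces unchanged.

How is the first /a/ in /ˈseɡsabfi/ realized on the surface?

[ə]

/a/ — between /s/ and /b/, in an unstressed syllable — surfaces as [ə] (rule 3).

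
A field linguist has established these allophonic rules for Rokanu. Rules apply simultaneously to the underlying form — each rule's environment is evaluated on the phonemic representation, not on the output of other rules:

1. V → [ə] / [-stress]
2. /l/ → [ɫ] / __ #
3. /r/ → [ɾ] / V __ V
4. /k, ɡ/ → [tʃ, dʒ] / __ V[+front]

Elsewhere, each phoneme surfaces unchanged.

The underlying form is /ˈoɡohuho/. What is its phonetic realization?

[ˈoɡəhəhə]

/o/ (word-initial): rule 1 targets it, but not in an unstressed syllable → unchanged [o].
/ɡ/ (between /o/ and /o/) fails the environment for rule 4, so it stays [ɡ].
/o/ — between /ɡ/ and /h/, in an unstressed syllable — surfaces as [ə] (rule 1).
/h/ — not in any rule's target class → [h].
/u/ meets the environment for rule 1 (in an unstressed syllable) → [ə].
/h/ (between /u/ and /o/) is unaffected → [h].
/o/ — word-final, in an unstressed syllable — surfaces as [ə] (rule 1).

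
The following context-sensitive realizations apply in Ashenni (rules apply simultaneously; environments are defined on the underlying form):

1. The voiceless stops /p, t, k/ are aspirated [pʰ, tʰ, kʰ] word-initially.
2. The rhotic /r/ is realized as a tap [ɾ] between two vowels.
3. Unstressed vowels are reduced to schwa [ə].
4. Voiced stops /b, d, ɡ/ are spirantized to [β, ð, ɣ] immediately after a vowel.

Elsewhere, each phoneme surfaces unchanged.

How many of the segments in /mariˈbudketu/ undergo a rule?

7

Segments that undergo a rule: /a/ → [ə] (rule 3); /r/ → [ɾ] (rule 2); /i/ → [ə] (rule 3); /b/ → [β] (rule 4); /d/ → [ð] (rule 4); /e/ → [ə] (rule 3); /u/ → [ə] (rule 3).
All other segments surface unchanged.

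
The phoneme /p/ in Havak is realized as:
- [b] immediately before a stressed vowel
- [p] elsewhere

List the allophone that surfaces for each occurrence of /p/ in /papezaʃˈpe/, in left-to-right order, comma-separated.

Occurrence 1 (position 1): no conditioning environment matches → elsewhere allophone [p].
Occurrence 2 (position 3): no conditioning environment matches → elsewhere allophone [p].
Occurrence 3 (position 8): immediately before a stressed vowel → [b].

[p], [p], [b]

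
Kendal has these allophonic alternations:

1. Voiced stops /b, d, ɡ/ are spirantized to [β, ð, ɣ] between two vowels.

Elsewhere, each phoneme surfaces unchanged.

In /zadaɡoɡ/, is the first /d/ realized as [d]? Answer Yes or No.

No

/d/ meets the environment for rule 1 (between two vowels) → [ð].
The actual realization is [ð], not [d].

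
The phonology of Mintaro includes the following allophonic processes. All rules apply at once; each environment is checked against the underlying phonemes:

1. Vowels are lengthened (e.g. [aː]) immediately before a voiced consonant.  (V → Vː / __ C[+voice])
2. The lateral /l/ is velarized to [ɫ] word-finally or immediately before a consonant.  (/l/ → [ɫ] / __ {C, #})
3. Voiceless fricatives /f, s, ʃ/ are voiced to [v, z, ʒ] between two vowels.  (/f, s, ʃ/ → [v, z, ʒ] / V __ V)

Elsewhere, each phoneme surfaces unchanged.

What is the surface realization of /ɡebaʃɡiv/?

/ɡ/ stays [ɡ].
/e/ meets the environment for rule 1 (before a voiced consonant) → [eː].
/b/ — not in any rule's target class → [b].
/a/ (between /b/ and /ʃ/) fails the environment for rule 1, so it stays [a].
/ʃ/ (between /a/ and /ɡ/) is in the target of rule 3 but the environment (between two vowels) is not met → [ʃ].
/ɡ/ — not in any rule's target class → [ɡ].
/i/ (between /ɡ/ and /v/) occurs before a voiced consonant → [iː] by rule 1.
/v/ stays [v].

[ɡeːbaʃɡiːv]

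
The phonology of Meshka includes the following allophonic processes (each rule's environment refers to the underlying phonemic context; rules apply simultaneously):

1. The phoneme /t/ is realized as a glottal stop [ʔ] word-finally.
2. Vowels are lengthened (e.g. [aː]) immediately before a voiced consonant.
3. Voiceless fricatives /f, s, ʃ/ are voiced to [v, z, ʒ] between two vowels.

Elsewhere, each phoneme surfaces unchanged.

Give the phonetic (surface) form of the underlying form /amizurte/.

[aːmiːzuːrte]

/a/ (word-initial): before a voiced consonant, so rule 2 applies → [aː].
/m/ — not in any rule's target class → [m].
/i/ (between /m/ and /z/) occurs before a voiced consonant → [iː] by rule 2.
/z/ stays [z].
/u/ meets the environment for rule 2 (before a voiced consonant) → [uː].
/r/ — not in any rule's target class → [r].
/t/ — between /r/ and /e/; rule 1 does not apply here → [t].
/e/ (word-final) fails the environment for rule 2, so it stays [e].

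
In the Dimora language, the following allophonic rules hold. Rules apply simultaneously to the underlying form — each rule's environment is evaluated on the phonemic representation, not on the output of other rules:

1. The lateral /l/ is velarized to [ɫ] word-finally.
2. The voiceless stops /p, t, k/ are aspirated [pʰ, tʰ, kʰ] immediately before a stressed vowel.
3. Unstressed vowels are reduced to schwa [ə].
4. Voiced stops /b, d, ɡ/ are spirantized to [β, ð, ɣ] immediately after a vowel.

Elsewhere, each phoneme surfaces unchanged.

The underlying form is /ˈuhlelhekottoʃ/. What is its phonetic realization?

[ˈuhləlhəkəttəʃ]

/u/ — word-initial; rule 3 does not apply here → [u].
/l/ (between /h/ and /e/): rule 1 targets it, but not word-finally → unchanged [l].
/e/ (between /l/ and /l/): in an unstressed syllable, so rule 3 applies → [ə].
/l/ — between /e/ and /h/; rule 1 does not apply here → [l].
/e/ (between /h/ and /k/): in an unstressed syllable, so rule 3 applies → [ə].
/k/ (between /e/ and /o/) fails the environment for rule 2, so it stays [k].
/o/ meets the environment for rule 3 (in an unstressed syllable) → [ə].
/t/ (between /o/ and /t/): rule 2 targets it, but not immediately before a stressed vowel → unchanged [t].
/t/ — between /t/ and /o/; rule 2 does not apply here → [t].
/o/ (between /t/ and /ʃ/): in an unstressed syllable, so rule 3 applies → [ə].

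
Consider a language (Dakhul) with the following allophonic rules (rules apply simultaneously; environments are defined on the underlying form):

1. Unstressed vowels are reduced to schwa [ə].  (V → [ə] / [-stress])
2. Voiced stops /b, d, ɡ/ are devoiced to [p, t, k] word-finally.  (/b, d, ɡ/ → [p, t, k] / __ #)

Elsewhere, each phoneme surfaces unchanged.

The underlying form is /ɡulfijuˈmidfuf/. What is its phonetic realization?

[ɡəlfəjəˈmidfəf]

/ɡ/ (word-initial): rule 2 targets it, but not word-finally → unchanged [ɡ].
/u/ meets the environment for rule 1 (in an unstressed syllable) → [ə].
/l/ — not in any rule's target class → [l].
/f/ stays [f].
/i/ (between /f/ and /j/) occurs in an unstressed syllable → [ə] by rule 1.
/j/ (between /i/ and /u/): no rule targets it → [j].
/u/ (between /j/ and /m/) occurs in an unstressed syllable → [ə] by rule 1.
/m/ (between /u/ and /i/) is unaffected → [m].
/i/ — between /m/ and /d/; rule 1 does not apply here → [i].
/d/ (between /i/ and /f/) fails the environment for rule 2, so it stays [d].
/f/ (between /d/ and /u/): no rule targets it → [f].
/u/ — between /f/ and /f/, in an unstressed syllable — surfaces as [ə] (rule 1).
/f/ stays [f].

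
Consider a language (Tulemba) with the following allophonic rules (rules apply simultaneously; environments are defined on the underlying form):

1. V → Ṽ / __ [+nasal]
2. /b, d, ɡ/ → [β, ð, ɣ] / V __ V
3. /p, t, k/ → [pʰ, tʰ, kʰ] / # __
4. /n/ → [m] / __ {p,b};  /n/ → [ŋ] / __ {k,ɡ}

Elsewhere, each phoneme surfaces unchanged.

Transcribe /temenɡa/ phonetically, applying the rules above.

Rule 3 applies to /t/ (word-initial: word-initially) → [tʰ].
/e/ — between /t/ and /m/, before a nasal consonant — surfaces as [ẽ] (rule 1).
/m/ (between /e/ and /e/) is unaffected → [m].
Rule 1 applies to /e/ (between /m/ and /n/: before a nasal consonant) → [ẽ].
/n/ (between /e/ and /ɡ/) occurs before a labial or velar stop → [ŋ] by rule 4.
/ɡ/ (between /n/ and /a/) is in the target of rule 2 but the environment (between two vowels) is not met → [ɡ].
/a/ (word-final) fails the environment for rule 1, so it stays [a].

[tʰẽmẽŋɡa]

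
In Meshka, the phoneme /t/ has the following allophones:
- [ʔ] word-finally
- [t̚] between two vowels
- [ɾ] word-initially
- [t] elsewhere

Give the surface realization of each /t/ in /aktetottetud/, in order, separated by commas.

[t], [t̚], [t], [t], [t̚]

Occurrence 1 (position 3): no conditioning environment matches → elsewhere allophone [t].
Occurrence 2 (position 5): between two vowels → [t̚].
Occurrence 3 (position 7): no conditioning environment matches → elsewhere allophone [t].
Occurrence 4 (position 8): no conditioning environment matches → elsewhere allophone [t].
Occurrence 5 (position 10): between two vowels → [t̚].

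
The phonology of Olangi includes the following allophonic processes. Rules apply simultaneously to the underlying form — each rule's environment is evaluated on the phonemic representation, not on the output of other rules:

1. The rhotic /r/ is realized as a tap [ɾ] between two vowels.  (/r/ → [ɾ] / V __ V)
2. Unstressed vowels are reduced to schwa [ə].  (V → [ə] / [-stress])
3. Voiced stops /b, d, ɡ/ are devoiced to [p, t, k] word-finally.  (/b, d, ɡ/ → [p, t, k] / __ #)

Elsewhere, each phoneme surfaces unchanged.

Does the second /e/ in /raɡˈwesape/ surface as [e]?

No

/e/ — word-final, in an unstressed syllable — surfaces as [ə] (rule 2).
The actual realization is [ə], not [e].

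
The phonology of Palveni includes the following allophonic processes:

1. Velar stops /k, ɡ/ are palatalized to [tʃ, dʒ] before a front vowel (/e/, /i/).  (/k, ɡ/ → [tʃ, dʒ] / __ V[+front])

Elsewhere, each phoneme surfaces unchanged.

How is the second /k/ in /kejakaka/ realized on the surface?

[k]

/k/ (between /a/ and /a/) is in the target of rule 1 but the environment (before a front vowel) is not met → [k].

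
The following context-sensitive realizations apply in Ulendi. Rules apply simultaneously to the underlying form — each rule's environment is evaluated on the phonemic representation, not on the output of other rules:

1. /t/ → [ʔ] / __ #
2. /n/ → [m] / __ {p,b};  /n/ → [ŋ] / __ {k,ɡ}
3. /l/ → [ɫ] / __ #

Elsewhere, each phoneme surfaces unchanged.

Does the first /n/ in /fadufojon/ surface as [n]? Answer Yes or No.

Yes

/n/ (word-final) is in the target of rule 2 but the environment (before a labial or velar stop) is not met → [n].
The actual realization is [n], which matches [n].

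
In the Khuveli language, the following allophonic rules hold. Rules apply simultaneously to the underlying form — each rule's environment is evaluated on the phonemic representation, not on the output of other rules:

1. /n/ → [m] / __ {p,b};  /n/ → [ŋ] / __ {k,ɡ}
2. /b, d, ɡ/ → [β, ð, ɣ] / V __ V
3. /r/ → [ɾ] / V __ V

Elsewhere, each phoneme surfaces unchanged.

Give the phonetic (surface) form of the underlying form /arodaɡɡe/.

[aɾoðaɡɡe]

/a/ stays [a].
/r/ meets the environment for rule 3 (between two vowels) → [ɾ].
/o/ (between /r/ and /d/) is unaffected → [o].
/d/ (between /o/ and /a/) occurs between two vowels → [ð] by rule 2.
/a/ stays [a].
/ɡ/ (between /a/ and /ɡ/) is in the target of rule 2 but the environment (between two vowels) is not met → [ɡ].
/ɡ/ (between /ɡ/ and /e/): rule 2 targets it, but not between two vowels → unchanged [ɡ].
/e/ (word-final) is unaffected → [e].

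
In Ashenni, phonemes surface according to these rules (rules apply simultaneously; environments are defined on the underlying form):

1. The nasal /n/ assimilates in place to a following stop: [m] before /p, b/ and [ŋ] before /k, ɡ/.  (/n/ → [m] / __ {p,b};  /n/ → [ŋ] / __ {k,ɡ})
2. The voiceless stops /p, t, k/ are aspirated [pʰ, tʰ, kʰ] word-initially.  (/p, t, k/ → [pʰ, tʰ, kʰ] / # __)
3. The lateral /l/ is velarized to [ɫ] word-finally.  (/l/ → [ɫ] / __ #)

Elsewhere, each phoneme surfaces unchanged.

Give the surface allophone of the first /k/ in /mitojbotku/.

/k/ — between /t/ and /u/; rule 2 does not apply here → [k].

[k]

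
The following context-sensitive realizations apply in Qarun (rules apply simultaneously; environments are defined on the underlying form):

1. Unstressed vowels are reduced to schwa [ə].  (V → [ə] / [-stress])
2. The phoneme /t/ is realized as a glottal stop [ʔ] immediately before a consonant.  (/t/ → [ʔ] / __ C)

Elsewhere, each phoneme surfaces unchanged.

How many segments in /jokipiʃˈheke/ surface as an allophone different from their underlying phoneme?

Segments that undergo a rule: /o/ → [ə] (rule 1); /i/ → [ə] (rule 1); /i/ → [ə] (rule 1); /e/ → [ə] (rule 1).
All other segments surface unchanged.

4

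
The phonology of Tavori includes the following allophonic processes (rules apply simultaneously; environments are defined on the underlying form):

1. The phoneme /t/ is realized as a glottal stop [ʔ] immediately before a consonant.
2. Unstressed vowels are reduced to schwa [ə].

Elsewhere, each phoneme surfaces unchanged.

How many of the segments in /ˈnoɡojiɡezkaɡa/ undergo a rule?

Segments that undergo a rule: /o/ → [ə] (rule 2); /i/ → [ə] (rule 2); /e/ → [ə] (rule 2); /a/ → [ə] (rule 2); /a/ → [ə] (rule 2).
All other segments surface unchanged.

5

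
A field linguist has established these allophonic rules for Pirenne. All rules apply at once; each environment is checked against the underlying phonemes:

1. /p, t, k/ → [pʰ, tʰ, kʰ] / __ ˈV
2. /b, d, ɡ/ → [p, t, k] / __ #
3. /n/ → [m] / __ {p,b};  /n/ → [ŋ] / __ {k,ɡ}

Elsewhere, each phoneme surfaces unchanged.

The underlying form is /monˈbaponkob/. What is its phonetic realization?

[momˈbapoŋkop]

/n/ meets the environment for rule 3 (before a labial or velar stop) → [m].
/b/ (between /n/ and /a/): rule 2 targets it, but not word-finally → unchanged [b].
/p/ (between /a/ and /o/): rule 1 targets it, but not immediately before a stressed vowel → unchanged [p].
/n/ meets the environment for rule 3 (before a labial or velar stop) → [ŋ].
/k/ (between /n/ and /o/) is in the target of rule 1 but the environment (immediately before a stressed vowel) is not met → [k].
Rule 2 applies to /b/ (word-final: word-finally) → [p].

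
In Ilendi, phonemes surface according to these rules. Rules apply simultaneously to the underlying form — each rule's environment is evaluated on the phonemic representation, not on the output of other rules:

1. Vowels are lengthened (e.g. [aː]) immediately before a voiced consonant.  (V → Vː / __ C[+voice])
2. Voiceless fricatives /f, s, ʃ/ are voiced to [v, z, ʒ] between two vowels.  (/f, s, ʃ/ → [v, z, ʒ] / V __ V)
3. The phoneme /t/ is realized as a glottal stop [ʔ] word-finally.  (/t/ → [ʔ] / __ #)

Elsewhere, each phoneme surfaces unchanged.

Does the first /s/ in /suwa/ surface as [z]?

/s/ (word-initial) fails the environment for rule 2, so it stays [s].
The actual realization is [s], not [z].

No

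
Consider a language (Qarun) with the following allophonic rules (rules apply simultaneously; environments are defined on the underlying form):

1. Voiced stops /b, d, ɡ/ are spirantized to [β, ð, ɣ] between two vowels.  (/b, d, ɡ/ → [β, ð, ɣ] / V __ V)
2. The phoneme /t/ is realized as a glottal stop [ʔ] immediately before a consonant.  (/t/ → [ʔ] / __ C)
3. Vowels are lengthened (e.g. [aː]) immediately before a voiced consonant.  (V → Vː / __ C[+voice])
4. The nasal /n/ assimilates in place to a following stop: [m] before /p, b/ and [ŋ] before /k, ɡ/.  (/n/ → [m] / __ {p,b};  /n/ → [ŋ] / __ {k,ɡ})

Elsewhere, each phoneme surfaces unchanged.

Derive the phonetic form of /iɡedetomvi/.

[iːɣeːðetoːmvi]

/i/ (word-initial): before a voiced consonant, so rule 3 applies → [iː].
Rule 1 applies to /ɡ/ (between /i/ and /e/: between two vowels) → [ɣ].
Rule 3 applies to /e/ (between /ɡ/ and /d/: before a voiced consonant) → [eː].
Rule 1 applies to /d/ (between /e/ and /e/: between two vowels) → [ð].
/e/ (between /d/ and /t/): rule 3 targets it, but not before a voiced consonant → unchanged [e].
/t/ (between /e/ and /o/) fails the environment for rule 2, so it stays [t].
/o/ meets the environment for rule 3 (before a voiced consonant) → [oː].
/m/ (between /o/ and /v/): no rule targets it → [m].
/v/ (between /m/ and /i/): no rule targets it → [v].
/i/ (word-final): rule 3 targets it, but not before a voiced consonant → unchanged [i].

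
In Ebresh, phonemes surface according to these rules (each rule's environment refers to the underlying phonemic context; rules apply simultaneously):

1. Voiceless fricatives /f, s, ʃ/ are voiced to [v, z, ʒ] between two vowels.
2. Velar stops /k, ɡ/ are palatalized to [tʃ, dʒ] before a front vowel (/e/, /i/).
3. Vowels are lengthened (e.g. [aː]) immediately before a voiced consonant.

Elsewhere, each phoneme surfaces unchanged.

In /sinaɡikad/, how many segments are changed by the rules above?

Segments that undergo a rule: /i/ → [iː] (rule 3); /a/ → [aː] (rule 3); /ɡ/ → [dʒ] (rule 2); /a/ → [aː] (rule 3).
All other segments surface unchanged.

4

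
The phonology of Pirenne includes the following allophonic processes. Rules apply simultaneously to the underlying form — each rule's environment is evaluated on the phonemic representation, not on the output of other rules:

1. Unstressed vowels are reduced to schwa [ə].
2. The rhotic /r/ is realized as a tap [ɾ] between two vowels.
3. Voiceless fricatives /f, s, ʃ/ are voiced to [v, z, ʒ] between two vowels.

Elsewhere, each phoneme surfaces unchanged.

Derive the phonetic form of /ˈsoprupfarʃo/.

/s/ — word-initial; rule 3 does not apply here → [s].
/o/ (between /s/ and /p/): rule 1 targets it, but not in an unstressed syllable → unchanged [o].
/p/ stays [p].
/r/ (between /p/ and /u/): rule 2 targets it, but not between two vowels → unchanged [r].
/u/ (between /r/ and /p/): in an unstressed syllable, so rule 1 applies → [ə].
/p/ — not in any rule's target class → [p].
/f/ (between /p/ and /a/) is in the target of rule 3 but the environment (between two vowels) is not met → [f].
Rule 1 applies to /a/ (between /f/ and /r/: in an unstressed syllable) → [ə].
/r/ (between /a/ and /ʃ/) is in the target of rule 2 but the environment (between two vowels) is not met → [r].
/ʃ/ (between /r/ and /o/): rule 3 targets it, but not between two vowels → unchanged [ʃ].
/o/ meets the environment for rule 1 (in an unstressed syllable) → [ə].

[ˈsoprəpfərʃə]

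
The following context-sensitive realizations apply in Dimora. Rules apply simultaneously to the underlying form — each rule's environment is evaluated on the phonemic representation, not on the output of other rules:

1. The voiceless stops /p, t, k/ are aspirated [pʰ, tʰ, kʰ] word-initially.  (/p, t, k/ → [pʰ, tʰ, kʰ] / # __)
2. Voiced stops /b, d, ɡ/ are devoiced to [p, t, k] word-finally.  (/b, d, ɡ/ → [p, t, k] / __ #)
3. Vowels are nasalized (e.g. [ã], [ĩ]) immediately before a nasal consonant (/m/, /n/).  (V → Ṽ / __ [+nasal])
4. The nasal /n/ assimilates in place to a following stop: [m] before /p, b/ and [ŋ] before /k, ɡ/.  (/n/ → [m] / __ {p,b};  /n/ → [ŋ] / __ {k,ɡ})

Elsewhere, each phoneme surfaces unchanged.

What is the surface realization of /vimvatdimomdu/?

/v/ stays [v].
/i/ (between /v/ and /m/) occurs before a nasal consonant → [ĩ] by rule 3.
/m/ stays [m].
/v/ — not in any rule's target class → [v].
/a/ (between /v/ and /t/) fails the environment for rule 3, so it stays [a].
/t/ — between /a/ and /d/; rule 1 does not apply here → [t].
/d/ (between /t/ and /i/): rule 2 targets it, but not word-finally → unchanged [d].
/i/ — between /d/ and /m/, before a nasal consonant — surfaces as [ĩ] (rule 3).
/m/ (between /i/ and /o/): no rule targets it → [m].
/o/ meets the environment for rule 3 (before a nasal consonant) → [õ].
/m/ — not in any rule's target class → [m].
/d/ (between /m/ and /u/) fails the environment for rule 2, so it stays [d].
/u/ (word-final) fails the environment for rule 3, so it stays [u].

[vĩmvatdĩmõmdu]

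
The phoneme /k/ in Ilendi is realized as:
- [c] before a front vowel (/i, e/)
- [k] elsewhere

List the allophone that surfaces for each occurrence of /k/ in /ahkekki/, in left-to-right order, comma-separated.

Occurrence 1 (position 3): before a front vowel → [c].
Occurrence 2 (position 5): no conditioning environment matches → elsewhere allophone [k].
Occurrence 3 (position 6): before a front vowel → [c].

[c], [k], [c]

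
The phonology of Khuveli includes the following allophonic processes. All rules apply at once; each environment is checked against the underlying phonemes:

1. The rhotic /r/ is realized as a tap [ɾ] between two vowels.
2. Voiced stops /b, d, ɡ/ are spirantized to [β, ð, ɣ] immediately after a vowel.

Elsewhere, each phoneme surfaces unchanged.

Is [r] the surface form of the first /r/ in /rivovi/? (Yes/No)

/r/ (word-initial) fails the environment for rule 1, so it stays [r].
The actual realization is [r], which matches [r].

Yes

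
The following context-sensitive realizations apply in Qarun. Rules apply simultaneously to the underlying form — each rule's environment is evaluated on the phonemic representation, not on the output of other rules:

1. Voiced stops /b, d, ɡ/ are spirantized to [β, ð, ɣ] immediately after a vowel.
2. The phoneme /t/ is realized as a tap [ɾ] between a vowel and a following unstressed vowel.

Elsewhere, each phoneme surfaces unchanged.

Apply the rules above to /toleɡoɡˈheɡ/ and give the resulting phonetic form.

/t/ — word-initial; rule 2 does not apply here → [t].
/o/ (between /t/ and /l/) is unaffected → [o].
/l/ stays [l].
/e/ stays [e].
/ɡ/ (between /e/ and /o/): immediately after a vowel, so rule 1 applies → [ɣ].
/o/ stays [o].
/ɡ/ meets the environment for rule 1 (immediately after a vowel) → [ɣ].
/h/ (between /ɡ/ and /e/) is unaffected → [h].
/e/ (between /h/ and /ɡ/): no rule targets it → [e].
/ɡ/ (word-final) occurs immediately after a vowel → [ɣ] by rule 1.

[toleɣoɣˈheɣ]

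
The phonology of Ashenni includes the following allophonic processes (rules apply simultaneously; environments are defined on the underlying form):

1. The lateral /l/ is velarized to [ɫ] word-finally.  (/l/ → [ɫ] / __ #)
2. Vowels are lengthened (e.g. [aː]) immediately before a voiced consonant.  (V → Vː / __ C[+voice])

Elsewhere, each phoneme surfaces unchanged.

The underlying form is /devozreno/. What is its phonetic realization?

/d/ (word-initial): no rule targets it → [d].
/e/ — between /d/ and /v/, before a voiced consonant — surfaces as [eː] (rule 2).
/v/ stays [v].
/o/ — between /v/ and /z/, before a voiced consonant — surfaces as [oː] (rule 2).
/z/ (between /o/ and /r/) is unaffected → [z].
/r/ stays [r].
/e/ — between /r/ and /n/, before a voiced consonant — surfaces as [eː] (rule 2).
/n/ (between /e/ and /o/) is unaffected → [n].
/o/ — word-final; rule 2 does not apply here → [o].

[deːvoːzreːno]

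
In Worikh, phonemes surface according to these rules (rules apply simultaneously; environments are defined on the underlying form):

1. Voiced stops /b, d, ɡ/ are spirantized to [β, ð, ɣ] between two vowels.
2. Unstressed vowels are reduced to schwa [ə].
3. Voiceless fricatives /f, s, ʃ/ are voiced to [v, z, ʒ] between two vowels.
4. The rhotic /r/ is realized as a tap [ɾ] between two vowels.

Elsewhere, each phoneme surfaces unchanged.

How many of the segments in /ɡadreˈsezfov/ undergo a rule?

4

Segments that undergo a rule: /a/ → [ə] (rule 2); /e/ → [ə] (rule 2); /s/ → [z] (rule 3); /o/ → [ə] (rule 2).
All other segments surface unchanged.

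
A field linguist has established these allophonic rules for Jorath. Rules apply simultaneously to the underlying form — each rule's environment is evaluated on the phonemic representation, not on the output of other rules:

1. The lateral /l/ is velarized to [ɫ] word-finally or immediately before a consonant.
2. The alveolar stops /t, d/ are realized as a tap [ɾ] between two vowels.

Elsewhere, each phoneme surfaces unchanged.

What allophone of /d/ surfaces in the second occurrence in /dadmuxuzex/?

/d/ (between /a/ and /m/): rule 2 targets it, but not between two vowels → unchanged [d].

[d]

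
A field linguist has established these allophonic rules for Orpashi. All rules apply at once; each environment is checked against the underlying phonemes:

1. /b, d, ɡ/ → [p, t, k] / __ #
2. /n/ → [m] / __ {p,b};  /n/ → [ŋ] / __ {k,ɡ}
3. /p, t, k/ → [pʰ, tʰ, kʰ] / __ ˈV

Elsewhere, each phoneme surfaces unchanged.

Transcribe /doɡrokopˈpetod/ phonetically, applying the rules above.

[doɡrokopˈpʰetot]

/d/ (word-initial) fails the environment for rule 1, so it stays [d].
/o/ — not in any rule's target class → [o].
/ɡ/ (between /o/ and /r/) is in the target of rule 1 but the environment (word-finally) is not met → [ɡ].
/r/ stays [r].
/o/ (between /r/ and /k/) is unaffected → [o].
/k/ (between /o/ and /o/): rule 3 targets it, but not immediately before a stressed vowel → unchanged [k].
/o/ stays [o].
/p/ (between /o/ and /p/) is in the target of rule 3 but the environment (immediately before a stressed vowel) is not met → [p].
/p/ — between /p/ and /e/, immediately before a stressed vowel — surfaces as [pʰ] (rule 3).
/e/ (between /p/ and /t/) is unaffected → [e].
/t/ (between /e/ and /o/) is in the target of rule 3 but the environment (immediately before a stressed vowel) is not met → [t].
/o/ stays [o].
/d/ (word-final) occurs word-finally → [t] by rule 1.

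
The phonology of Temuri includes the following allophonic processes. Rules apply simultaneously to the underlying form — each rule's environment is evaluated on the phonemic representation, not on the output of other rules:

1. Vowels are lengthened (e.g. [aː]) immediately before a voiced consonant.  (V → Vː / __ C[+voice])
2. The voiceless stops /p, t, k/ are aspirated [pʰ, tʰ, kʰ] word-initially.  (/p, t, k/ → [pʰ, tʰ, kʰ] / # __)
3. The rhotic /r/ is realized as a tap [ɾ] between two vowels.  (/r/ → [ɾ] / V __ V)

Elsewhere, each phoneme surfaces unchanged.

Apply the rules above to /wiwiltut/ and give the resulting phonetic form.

[wiːwiːltut]

/i/ meets the environment for rule 1 (before a voiced consonant) → [iː].
/i/ meets the environment for rule 1 (before a voiced consonant) → [iː].
/t/ (between /l/ and /u/): rule 2 targets it, but not word-initially → unchanged [t].
/u/ (between /t/ and /t/) is in the target of rule 1 but the environment (before a voiced consonant) is not met → [u].
/t/ (word-final): rule 2 targets it, but not word-initially → unchanged [t].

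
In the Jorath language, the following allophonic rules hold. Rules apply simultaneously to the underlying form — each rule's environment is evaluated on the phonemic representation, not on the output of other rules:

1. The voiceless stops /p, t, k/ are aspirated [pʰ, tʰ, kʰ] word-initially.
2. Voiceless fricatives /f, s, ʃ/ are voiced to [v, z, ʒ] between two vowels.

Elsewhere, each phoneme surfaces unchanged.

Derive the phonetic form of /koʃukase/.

[kʰoʒukaze]

Rule 1 applies to /k/ (word-initial: word-initially) → [kʰ].
Rule 2 applies to /ʃ/ (between /o/ and /u/: between two vowels) → [ʒ].
/k/ (between /u/ and /a/): rule 1 targets it, but not word-initially → unchanged [k].
Rule 2 applies to /s/ (between /a/ and /e/: between two vowels) → [z].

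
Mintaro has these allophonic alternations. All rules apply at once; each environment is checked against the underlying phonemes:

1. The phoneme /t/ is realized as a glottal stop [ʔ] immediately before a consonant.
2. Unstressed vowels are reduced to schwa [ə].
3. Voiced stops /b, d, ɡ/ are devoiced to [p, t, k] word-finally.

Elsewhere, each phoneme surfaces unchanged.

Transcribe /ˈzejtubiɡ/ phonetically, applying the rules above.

[ˈzejtəbək]

/z/ stays [z].
/e/ (between /z/ and /j/): rule 2 targets it, but not in an unstressed syllable → unchanged [e].
/j/ — not in any rule's target class → [j].
/t/ (between /j/ and /u/) fails the environment for rule 1, so it stays [t].
/u/ meets the environment for rule 2 (in an unstressed syllable) → [ə].
/b/ (between /u/ and /i/): rule 3 targets it, but not word-finally → unchanged [b].
/i/ — between /b/ and /ɡ/, in an unstressed syllable — surfaces as [ə] (rule 2).
Rule 3 applies to /ɡ/ (word-final: word-finally) → [k].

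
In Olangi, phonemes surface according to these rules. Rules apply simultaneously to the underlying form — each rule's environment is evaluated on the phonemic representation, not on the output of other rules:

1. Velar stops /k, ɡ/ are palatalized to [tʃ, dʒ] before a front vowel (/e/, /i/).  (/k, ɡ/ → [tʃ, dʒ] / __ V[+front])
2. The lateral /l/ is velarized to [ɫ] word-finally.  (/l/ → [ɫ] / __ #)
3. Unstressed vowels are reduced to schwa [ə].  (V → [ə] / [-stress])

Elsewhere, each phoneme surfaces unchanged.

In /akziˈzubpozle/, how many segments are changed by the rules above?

4

Segments that undergo a rule: /a/ → [ə] (rule 3); /i/ → [ə] (rule 3); /o/ → [ə] (rule 3); /e/ → [ə] (rule 3).
All other segments surface unchanged.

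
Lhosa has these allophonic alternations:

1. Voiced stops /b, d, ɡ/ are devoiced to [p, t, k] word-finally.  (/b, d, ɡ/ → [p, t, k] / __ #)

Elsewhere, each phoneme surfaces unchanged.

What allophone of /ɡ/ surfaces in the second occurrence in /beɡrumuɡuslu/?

[ɡ]

/ɡ/ (between /u/ and /u/): rule 1 targets it, but not word-finally → unchanged [ɡ].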